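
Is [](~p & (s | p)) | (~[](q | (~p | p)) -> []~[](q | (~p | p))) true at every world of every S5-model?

Tableau for the negation ~([](~p & (s | p)) | (~[](q | (~p | p)) -> []~[](q | (~p | p)))):
1. ~([](~p & (s | p)) | (~[](q | (~p | p)) -> []~[](q | (~p | p)))), w0
2. ~[](~p & (s | p)), w0
3. ~(~[](q | (~p | p)) -> []~[](q | (~p | p))), w0
4. ~[](q | (~p | p)), w0
5. ~[]~[](q | (~p | p)), w0
6. ~(~p & (s | p)), w1
7. ~(s | p), w1
8. ~s, w1
9. ~p, w1
10. ~(q | (~p | p)), w2
11. ~q, w2
12. ~(~p | p), w2
13. p, w2
14. ~p, w2
Accessibility: w0Rw0, w0Rw1, w0Rw2, w1Rw0, w1Rw1, w1Rw2, w2Rw0, w2Rw1, w2Rw2
Branch closes: p and ~p both at w2.
All branches of the negation close; one closing branch shown above.

Valid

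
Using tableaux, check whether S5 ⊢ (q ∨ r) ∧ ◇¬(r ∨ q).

Tableau for the negation ¬((q ∨ r) ∧ ◇¬(r ∨ q)):
1. ¬((q ∨ r) ∧ ◇¬(r ∨ q)), w0
2. ¬◇¬(r ∨ q), w0   [¬∧-rule on 1 (branches; this branch)]
3. r ∨ q, w0   [¬◇-rule on 2 via w0Rw0]
4. q, w0   [∨-rule on 3 (branches; this branch)]
Accessibility: w0Rw0
The negation has an open branch (countermodel exists).

No, not valid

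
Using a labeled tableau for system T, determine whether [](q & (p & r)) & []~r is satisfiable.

1. [](q & (p & r)) & []~r, w0
2. [](q & (p & r)), w0
3. []~r, w0
4. q & (p & r), w0
5. q, w0
6. p & r, w0
7. p, w0
8. r, w0
9. ~r, w0
Accessibility: w0Rw0
Branch closes: r and ~r both at w0.
(One branch shown.) All branches close.

No, unsatisfiable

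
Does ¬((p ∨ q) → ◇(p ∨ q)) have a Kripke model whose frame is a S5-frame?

1. ¬((p ∨ q) → ◇(p ∨ q)), w0
2. p ∨ q, w0   [¬→-rule on 1]
3. ¬◇(p ∨ q), w0   [¬→-rule on 1]
4. ¬(p ∨ q), w0   [¬◇-rule on 3 via w0Rw0]
5. ¬p, w0   [¬∨-rule on 4]
6. ¬q, w0   [¬∨-rule on 4]
7. q, w0   [∨-rule on 2 (branches; this branch)]
Accessibility: w0Rw0
Branch closes: q and ¬q both at w0.
All branches of the tableau close; one closing branch shown above.

No, unsatisfiable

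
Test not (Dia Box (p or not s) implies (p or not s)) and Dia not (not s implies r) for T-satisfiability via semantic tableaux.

Yes, satisfiable

1. not (Dia Box (p or not s) implies (p or not s)) and Dia not (not s implies r), w0
2. not (Dia Box (p or not s) implies (p or not s)), w0   [and-rule on 1]
3. Dia not (not s implies r), w0   [and-rule on 1]
4. Dia Box (p or not s), w0   [neg-implies-rule on 2]
5. not (p or not s), w0   [neg-implies-rule on 2]
6. not p, w0   [neg-or-rule on 5]
7. s, w0   [neg-or-rule on 5]
8. not (not s implies r), w1   [Dia-rule on 3: fresh world w1, w0Rw1]
9. not s, w1   [neg-implies-rule on 8]
10. not r, w1   [neg-implies-rule on 8]
11. Box (p or not s), w2   [Dia-rule on 4: fresh world w2, w0Rw2]
12. p or not s, w2   [Box-rule on 11 via w2Rw2]
13. not s, w2   [or-rule on 12 (branches; this branch)]
Accessibility: w0Rw0, w0Rw1, w0Rw2, w1Rw1, w2Rw2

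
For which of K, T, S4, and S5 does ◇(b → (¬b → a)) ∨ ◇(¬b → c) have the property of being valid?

K-tableau for the negation ¬(◇(b → (¬b → a)) ∨ ◇(¬b → c)):
1. ¬(◇(b → (¬b → a)) ∨ ◇(¬b → c)), w0
2. ¬◇(b → (¬b → a)), w0
3. ¬◇(¬b → c), w0
Complete open branch: countermodel on a K-frame, so not valid in K.
T-tableau for the negation ¬(◇(b → (¬b → a)) ∨ ◇(¬b → c)):
1. ¬(◇(b → (¬b → a)) ∨ ◇(¬b → c)), w0
2. ¬◇(b → (¬b → a)), w0
3. ¬◇(¬b → c), w0
4. ¬(b → (¬b → a)), w0
5. b, w0
6. ¬(¬b → a), w0
7. ¬b, w0
8. ¬a, w0
Accessibility: w0Rw0
Branch closes: b and ¬b both at w0.
Every branch closes (one shown): valid in T, hence also in S4, S5 (every theorem of T is a theorem of S4 and S5).

T, S4, S5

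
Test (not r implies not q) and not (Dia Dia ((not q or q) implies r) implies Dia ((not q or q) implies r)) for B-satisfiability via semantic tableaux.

Satisfiable (open branch found)

1. (not r implies not q) and not (Dia Dia ((not q or q) implies r) implies Dia ((not q or q) implies r)), 0
2. not r implies not q, 0   [and-rule on 1]
3. not (Dia Dia ((not q or q) implies r) implies Dia ((not q or q) implies r)), 0   [and-rule on 1]
4. Dia Dia ((not q or q) implies r), 0   [neg-implies-rule on 3]
5. not Dia ((not q or q) implies r), 0   [neg-implies-rule on 3]
6. not ((not q or q) implies r), 0   [neg-Dia-rule on 5 via 0R0]
7. not q or q, 0   [neg-implies-rule on 6]
8. not r, 0   [neg-implies-rule on 6]
9. not q, 0   [implies-rule on 2 (branches; this branch)]
10. Dia ((not q or q) implies r), 1   [Dia-rule on 4: fresh world 1, 0R1]
11. not ((not q or q) implies r), 1   [neg-Dia-rule on 5 via 0R1]
12. not q or q, 1   [neg-implies-rule on 11]
13. not r, 1   [neg-implies-rule on 11]
14. q, 1   [or-rule on 12 (branches; this branch)]
15. (not q or q) implies r, 2   [Dia-rule on 10: fresh world 2, 1R2]
16. r, 2   [implies-rule on 15 (branches; this branch)]
Accessibility: 0R0, 0R1, 1R0, 1R1, 1R2, 2R1, 2R2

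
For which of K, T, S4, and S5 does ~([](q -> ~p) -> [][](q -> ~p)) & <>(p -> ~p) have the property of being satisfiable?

K, T

S4-tableau for the formula:
1. ~([](q -> ~p) -> [][](q -> ~p)) & <>(p -> ~p), w0
2. ~([](q -> ~p) -> [][](q -> ~p)), w0
3. <>(p -> ~p), w0
4. [](q -> ~p), w0
5. ~[][](q -> ~p), w0
6. q -> ~p, w0
7. ~p, w0
8. p -> ~p, w1
9. q -> ~p, w1
10. ~p, w1
11. ~[](q -> ~p), w2
12. q -> ~p, w2
13. ~p, w2
14. ~(q -> ~p), w3
15. q, w3
16. p, w3
17. q -> ~p, w3
18. ~p, w3
Accessibility: w0Rw0, w0Rw1, w0Rw2, w0Rw3, w1Rw1, w2Rw2, w2Rw3, w3Rw3
Branch closes: p and ~p both at w3.
Every branch closes (one shown): unsatisfiable in S4, hence also in S5 (every S5-frame is an S4-frame).
T-tableau for the formula:
1. ~([](q -> ~p) -> [][](q -> ~p)) & <>(p -> ~p), w0
2. ~([](q -> ~p) -> [][](q -> ~p)), w0
3. <>(p -> ~p), w0
4. [](q -> ~p), w0
5. ~[][](q -> ~p), w0
6. q -> ~p, w0
7. ~p, w0
8. p -> ~p, w1
9. q -> ~p, w1
10. ~p, w1
11. ~[](q -> ~p), w2
12. q -> ~p, w2
13. ~p, w2
14. ~(q -> ~p), w3
15. q, w3
16. p, w3
Accessibility: w0Rw0, w0Rw1, w0Rw2, w1Rw1, w2Rw2, w2Rw3, w3Rw3
Complete open branch: satisfiable in T, hence also in K (this T-model is also a K-model).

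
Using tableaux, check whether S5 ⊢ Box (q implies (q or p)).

Valid

Tableau for the negation not Box (q implies (q or p)):
1. not Box (q implies (q or p)), w0
2. not (q implies (q or p)), w1
3. q, w1
4. not (q or p), w1
5. not q, w1
6. not p, w1
Accessibility: w0Rw0, w0Rw1, w1Rw0, w1Rw1
Branch closes: q and not q both at w1.
All branches of the negation close; one closing branch shown above.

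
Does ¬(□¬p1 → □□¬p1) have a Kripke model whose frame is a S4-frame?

1. ¬(□¬p1 → □□¬p1), u
2. □¬p1, u
3. ¬□□¬p1, u
4. ¬p1, u
5. ¬□¬p1, v
6. ¬p1, v
7. p1, w
8. ¬p1, w
Accessibility: uRu, uRv, uRw, vRv, vRw, wRw
Branch closes: p1 and ¬p1 both at w.
All branches of the tableau close; one closing branch shown above.

No, unsatisfiable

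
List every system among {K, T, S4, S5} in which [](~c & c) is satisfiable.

K

K-tableau for the formula:
1. [](~c & c), w0
Complete open branch: satisfiable in K.
T-tableau for the formula:
1. [](~c & c), w0
2. ~c & c, w0
3. ~c, w0
4. c, w0
Accessibility: w0Rw0
Branch closes: c and ~c both at w0.
Every branch closes (one shown): unsatisfiable in T, hence also in S4, S5 (every S4/S5-frame is a T-frame).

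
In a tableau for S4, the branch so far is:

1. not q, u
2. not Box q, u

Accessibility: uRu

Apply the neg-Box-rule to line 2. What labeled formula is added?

a fresh world v with uRv, and not q at v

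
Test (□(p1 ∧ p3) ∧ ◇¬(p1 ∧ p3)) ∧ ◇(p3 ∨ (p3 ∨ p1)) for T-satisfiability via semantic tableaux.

No, unsatisfiable

1. (□(p1 ∧ p3) ∧ ◇¬(p1 ∧ p3)) ∧ ◇(p3 ∨ (p3 ∨ p1)), w0
2. □(p1 ∧ p3) ∧ ◇¬(p1 ∧ p3), w0
3. ◇(p3 ∨ (p3 ∨ p1)), w0
4. □(p1 ∧ p3), w0
5. ◇¬(p1 ∧ p3), w0
6. p1 ∧ p3, w0
7. p1, w0
8. p3, w0
9. p3 ∨ (p3 ∨ p1), w1
10. p1 ∧ p3, w1
11. p1, w1
12. p3, w1
13. p3 ∨ p1, w1
14. ¬(p1 ∧ p3), w2
15. p1 ∧ p3, w2
16. p1, w2
17. p3, w2
18. ¬p3, w2
Accessibility: w0Rw0, w0Rw1, w0Rw2, w1Rw1, w2Rw2
Branch closes: p3 and ¬p3 both at w2.
(One branch shown.) All branches close.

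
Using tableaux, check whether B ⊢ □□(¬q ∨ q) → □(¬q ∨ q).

Tableau for the negation ¬(□□(¬q ∨ q) → □(¬q ∨ q)):
1. ¬(□□(¬q ∨ q) → □(¬q ∨ q)), 0
2. □□(¬q ∨ q), 0
3. ¬□(¬q ∨ q), 0
4. □(¬q ∨ q), 0
5. ¬q ∨ q, 0
6. q, 0
7. ¬(¬q ∨ q), 1
8. q, 1
9. ¬q, 1
Accessibility: 0R0, 0R1, 1R0, 1R1
Branch closes: q and ¬q both at 1.
All branches of the negation close; one closing branch shown above.

Valid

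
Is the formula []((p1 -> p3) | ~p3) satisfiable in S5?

1. []((p1 -> p3) | ~p3), w0
2. (p1 -> p3) | ~p3, w0
3. ~p3, w0
Accessibility: w0Rw0

Yes, satisfiable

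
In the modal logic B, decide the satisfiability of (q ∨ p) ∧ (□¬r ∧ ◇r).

No, unsatisfiable

1. (q ∨ p) ∧ (□¬r ∧ ◇r), 0
2. q ∨ p, 0   [∧-rule on 1]
3. □¬r ∧ ◇r, 0   [∧-rule on 1]
4. □¬r, 0   [∧-rule on 3]
5. ◇r, 0   [∧-rule on 3]
6. ¬r, 0   [□-rule on 4 via 0R0]
7. p, 0   [∨-rule on 2 (branches; this branch)]
8. r, 1   [◇-rule on 5: fresh world 1, 0R1]
9. ¬r, 1   [□-rule on 4 via 0R1]
Accessibility: 0R0, 0R1, 1R0, 1R1
Branch closes: r and ¬r both at 1.
All branches of the tableau close; one closing branch shown above.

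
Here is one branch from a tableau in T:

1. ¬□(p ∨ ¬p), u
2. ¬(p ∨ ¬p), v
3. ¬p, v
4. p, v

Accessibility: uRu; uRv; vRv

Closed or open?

Both p and ¬p appear at v.

Yes, closed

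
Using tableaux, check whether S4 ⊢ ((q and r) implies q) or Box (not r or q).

Valid in S4

Tableau for the negation not (((q and r) implies q) or Box (not r or q)):
1. not (((q and r) implies q) or Box (not r or q)), u
2. not ((q and r) implies q), u
3. not Box (not r or q), u
4. q and r, u
5. not q, u
6. q, u
7. r, u
Accessibility: uRu
Branch closes: q and not q both at u.
All branches of the negation close; one closing branch shown above.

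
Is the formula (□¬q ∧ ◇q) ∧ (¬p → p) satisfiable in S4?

1. (□¬q ∧ ◇q) ∧ (¬p → p), 0
2. □¬q ∧ ◇q, 0
3. ¬p → p, 0
4. □¬q, 0
5. ◇q, 0
6. ¬q, 0
7. p, 0
8. q, 1
9. ¬q, 1
Accessibility: 0R0, 0R1, 1R1
Branch closes: q and ¬q both at 1.
Every branch closes; the branch above is one of them.

No, unsatisfiable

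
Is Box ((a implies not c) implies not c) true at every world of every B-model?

Tableau for the negation not Box ((a implies not c) implies not c):
1. not Box ((a implies not c) implies not c), w0
2. not ((a implies not c) implies not c), w1
3. a implies not c, w1
4. c, w1
5. not a, w1
Accessibility: w0Rw0, w0Rw1, w1Rw0, w1Rw1
The negation has an open branch (countermodel exists).

Invalid (countermodel exists)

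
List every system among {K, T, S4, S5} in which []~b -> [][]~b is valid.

S4, S5

T-tableau for the negation ~([]~b -> [][]~b):
1. ~([]~b -> [][]~b), u
2. []~b, u
3. ~[][]~b, u
4. ~b, u
5. ~[]~b, v
6. ~b, v
7. b, w
Accessibility: uRu, uRv, vRv, vRw, wRw
Complete open branch: countermodel on a T-frame, so not valid in T, nor in K (the same frame is also a K-frame).
S4-tableau for the negation ~([]~b -> [][]~b):
1. ~([]~b -> [][]~b), u
2. []~b, u
3. ~[][]~b, u
4. ~b, u
5. ~[]~b, v
6. ~b, v
7. b, w
8. ~b, w
Accessibility: uRu, uRv, uRw, vRv, vRw, wRw
Branch closes: b and ~b both at w.
Every branch closes (one shown): valid in S4, hence also in S5 (every theorem of S4 is a theorem of S5).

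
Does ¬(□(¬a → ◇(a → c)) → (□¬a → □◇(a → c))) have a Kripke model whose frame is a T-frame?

1. ¬(□(¬a → ◇(a → c)) → (□¬a → □◇(a → c))), w0
2. □(¬a → ◇(a → c)), w0
3. ¬(□¬a → □◇(a → c)), w0
4. □¬a, w0
5. ¬□◇(a → c), w0
6. ¬a → ◇(a → c), w0
7. ¬a, w0
8. ◇(a → c), w0
9. ¬◇(a → c), w1
10. ¬a → ◇(a → c), w1
11. ¬a, w1
12. ¬(a → c), w1
13. a, w1
14. ¬c, w1
Accessibility: w0Rw0, w0Rw1, w1Rw1
Branch closes: a and ¬a both at w1.
(One branch shown.) All branches close.

Unsatisfiable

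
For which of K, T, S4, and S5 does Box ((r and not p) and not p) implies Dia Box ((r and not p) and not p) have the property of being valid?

K-tableau for the negation not (Box ((r and not p) and not p) implies Dia Box ((r and not p) and not p)):
1. not (Box ((r and not p) and not p) implies Dia Box ((r and not p) and not p)), u
2. Box ((r and not p) and not p), u
3. not Dia Box ((r and not p) and not p), u
Complete open branch: countermodel on a K-frame, so not valid in K.
T-tableau for the negation not (Box ((r and not p) and not p) implies Dia Box ((r and not p) and not p)):
1. not (Box ((r and not p) and not p) implies Dia Box ((r and not p) and not p)), u
2. Box ((r and not p) and not p), u
3. not Dia Box ((r and not p) and not p), u
4. (r and not p) and not p, u
5. r and not p, u
6. not p, u
7. r, u
8. not Box ((r and not p) and not p), u
9. not ((r and not p) and not p), v
10. (r and not p) and not p, v
11. r and not p, v
12. not p, v
13. r, v
14. not Box ((r and not p) and not p), v
15. not (r and not p), v
16. p, v
Accessibility: uRu, uRv, vRv
Branch closes: p and not p both at v.
Every branch closes (one shown): valid in T, hence also in S4, S5 (every theorem of T is a theorem of S4 and S5).

T, S4, S5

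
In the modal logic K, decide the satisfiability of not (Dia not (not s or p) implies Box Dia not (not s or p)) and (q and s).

Satisfiable

1. not (Dia not (not s or p) implies Box Dia not (not s or p)) and (q and s), w0
2. not (Dia not (not s or p) implies Box Dia not (not s or p)), w0   [and-rule on 1]
3. q and s, w0   [and-rule on 1]
4. Dia not (not s or p), w0   [neg-implies-rule on 2]
5. not Box Dia not (not s or p), w0   [neg-implies-rule on 2]
6. q, w0   [and-rule on 3]
7. s, w0   [and-rule on 3]
8. not (not s or p), w1   [Dia-rule on 4: fresh world w1, w0Rw1]
9. s, w1   [neg-or-rule on 8]
10. not p, w1   [neg-or-rule on 8]
11. not Dia not (not s or p), w2   [neg-Box-rule on 5: fresh world w2, w0Rw2]
Accessibility: w0Rw1, w0Rw2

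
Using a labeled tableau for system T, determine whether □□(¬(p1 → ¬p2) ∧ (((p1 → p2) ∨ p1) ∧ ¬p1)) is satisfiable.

1. □□(¬(p1 → ¬p2) ∧ (((p1 → p2) ∨ p1) ∧ ¬p1)), u
2. □(¬(p1 → ¬p2) ∧ (((p1 → p2) ∨ p1) ∧ ¬p1)), u
3. ¬(p1 → ¬p2) ∧ (((p1 → p2) ∨ p1) ∧ ¬p1), u
4. ¬(p1 → ¬p2), u
5. ((p1 → p2) ∨ p1) ∧ ¬p1, u
6. p1, u
7. p2, u
8. (p1 → p2) ∨ p1, u
9. ¬p1, u
Accessibility: uRu
Branch closes: p1 and ¬p1 both at u.
Every branch closes; the branch above is one of them.

Unsatisfiable (every branch closes)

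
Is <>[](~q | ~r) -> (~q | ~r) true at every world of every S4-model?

Invalid (countermodel exists)

Tableau for the negation ~(<>[](~q | ~r) -> (~q | ~r)):
1. ~(<>[](~q | ~r) -> (~q | ~r)), 0
2. <>[](~q | ~r), 0
3. ~(~q | ~r), 0
4. q, 0
5. r, 0
6. [](~q | ~r), 1
7. ~q | ~r, 1
8. ~r, 1
Accessibility: 0R0, 0R1, 1R1
The negation has an open branch (countermodel exists).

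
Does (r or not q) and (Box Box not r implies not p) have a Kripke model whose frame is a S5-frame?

Yes, satisfiable

1. (r or not q) and (Box Box not r implies not p), w0
2. r or not q, w0   [and-rule on 1]
3. Box Box not r implies not p, w0   [and-rule on 1]
4. not q, w0   [or-rule on 2 (branches; this branch)]
5. not p, w0   [implies-rule on 3 (branches; this branch)]
Accessibility: w0Rw0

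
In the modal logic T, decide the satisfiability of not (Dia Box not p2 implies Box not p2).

Yes, satisfiable

1. not (Dia Box not p2 implies Box not p2), w0
2. Dia Box not p2, w0
3. not Box not p2, w0
4. Box not p2, w1
5. not p2, w1
6. p2, w2
Accessibility: w0Rw0, w0Rw1, w0Rw2, w1Rw1, w2Rw2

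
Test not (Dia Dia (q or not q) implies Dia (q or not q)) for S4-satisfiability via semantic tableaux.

1. not (Dia Dia (q or not q) implies Dia (q or not q)), w0
2. Dia Dia (q or not q), w0   [neg-implies-rule on 1]
3. not Dia (q or not q), w0   [neg-implies-rule on 1]
4. not (q or not q), w0   [neg-Dia-rule on 3 via w0Rw0]
5. not q, w0   [neg-or-rule on 4]
6. q, w0   [neg-or-rule on 4]
Accessibility: w0Rw0
Branch closes: q and not q both at w0.
(One branch shown.) All branches close.

Unsatisfiable (every branch closes)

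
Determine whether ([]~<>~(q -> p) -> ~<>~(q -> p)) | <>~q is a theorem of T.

Valid

Tableau for the negation ~(([]~<>~(q -> p) -> ~<>~(q -> p)) | <>~q):
1. ~(([]~<>~(q -> p) -> ~<>~(q -> p)) | <>~q), u
2. ~([]~<>~(q -> p) -> ~<>~(q -> p)), u
3. ~<>~q, u
4. []~<>~(q -> p), u
5. <>~(q -> p), u
6. q, u
7. ~<>~(q -> p), u
8. q -> p, u
9. p, u
10. ~(q -> p), v
11. q, v
12. ~p, v
13. ~<>~(q -> p), v
14. q -> p, v
15. p, v
Accessibility: uRu, uRv, vRv
Branch closes: p and ~p both at v.
Every branch of the negation's tableau closes; the branch above is one of them.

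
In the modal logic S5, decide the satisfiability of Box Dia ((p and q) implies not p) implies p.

1. Box Dia ((p and q) implies not p) implies p, w0
2. p, w0
Accessibility: w0Rw0

Satisfiable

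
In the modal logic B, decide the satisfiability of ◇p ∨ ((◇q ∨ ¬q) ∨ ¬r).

1. ◇p ∨ ((◇q ∨ ¬q) ∨ ¬r), w0
2. (◇q ∨ ¬q) ∨ ¬r, w0   [∨-rule on 1 (branches; this branch)]
3. ¬r, w0   [∨-rule on 2 (branches; this branch)]
Accessibility: w0Rw0

Satisfiable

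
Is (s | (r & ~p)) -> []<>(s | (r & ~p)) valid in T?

Tableau for the negation ~((s | (r & ~p)) -> []<>(s | (r & ~p))):
1. ~((s | (r & ~p)) -> []<>(s | (r & ~p))), u
2. s | (r & ~p), u
3. ~[]<>(s | (r & ~p)), u
4. r & ~p, u
5. r, u
6. ~p, u
7. ~<>(s | (r & ~p)), v
8. ~(s | (r & ~p)), v
9. ~s, v
10. ~(r & ~p), v
11. p, v
Accessibility: uRu, uRv, vRv
The negation has an open branch (countermodel exists).

No, not valid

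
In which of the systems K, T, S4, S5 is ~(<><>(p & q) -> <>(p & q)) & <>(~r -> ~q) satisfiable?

S4-tableau for the formula:
1. ~(<><>(p & q) -> <>(p & q)) & <>(~r -> ~q), u
2. ~(<><>(p & q) -> <>(p & q)), u
3. <>(~r -> ~q), u
4. <><>(p & q), u
5. ~<>(p & q), u
6. ~(p & q), u
7. ~q, u
8. ~r -> ~q, v
9. ~(p & q), v
10. ~q, v
11. <>(p & q), w
12. ~(p & q), w
13. ~q, w
14. p & q, x
15. p, x
16. q, x
17. ~(p & q), x
18. ~q, x
Accessibility: uRu, uRv, uRw, uRx, vRv, wRw, wRx, xRx
Branch closes: q and ~q both at x.
Every branch closes (one shown): unsatisfiable in S4, hence also in S5 (every S5-frame is an S4-frame).
T-tableau for the formula:
1. ~(<><>(p & q) -> <>(p & q)) & <>(~r -> ~q), u
2. ~(<><>(p & q) -> <>(p & q)), u
3. <>(~r -> ~q), u
4. <><>(p & q), u
5. ~<>(p & q), u
6. ~(p & q), u
7. ~q, u
8. ~r -> ~q, v
9. ~(p & q), v
10. ~q, v
11. <>(p & q), w
12. ~(p & q), w
13. ~q, w
14. p & q, x
15. p, x
16. q, x
Accessibility: uRu, uRv, uRw, vRv, wRw, wRx, xRx
Complete open branch: satisfiable in T, hence also in K (this T-model is also a K-model).

K, T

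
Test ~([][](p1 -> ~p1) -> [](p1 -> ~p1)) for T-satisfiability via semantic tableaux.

No, unsatisfiable

1. ~([][](p1 -> ~p1) -> [](p1 -> ~p1)), u
2. [][](p1 -> ~p1), u
3. ~[](p1 -> ~p1), u
4. [](p1 -> ~p1), u
5. p1 -> ~p1, u
6. ~p1, u
7. ~(p1 -> ~p1), v
8. p1, v
9. [](p1 -> ~p1), v
10. p1 -> ~p1, v
11. ~p1, v
Accessibility: uRu, uRv, vRv
Branch closes: p1 and ~p1 both at v.
(One branch shown.) All branches close.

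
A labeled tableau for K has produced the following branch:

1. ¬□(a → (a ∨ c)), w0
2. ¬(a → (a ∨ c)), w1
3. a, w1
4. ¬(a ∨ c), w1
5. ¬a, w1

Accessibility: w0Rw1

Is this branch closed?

Yes, closed

Both a and ¬a appear at w1.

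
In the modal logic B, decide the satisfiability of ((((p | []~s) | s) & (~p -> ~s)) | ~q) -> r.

1. ((((p | []~s) | s) & (~p -> ~s)) | ~q) -> r, 0
2. r, 0
Accessibility: 0R0

Satisfiable (open branch found)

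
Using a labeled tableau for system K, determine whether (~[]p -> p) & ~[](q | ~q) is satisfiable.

1. (~[]p -> p) & ~[](q | ~q), w0
2. ~[]p -> p, w0
3. ~[](q | ~q), w0
4. p, w0
5. ~(q | ~q), w1
6. ~q, w1
7. q, w1
Accessibility: w0Rw1
Branch closes: q and ~q both at w1.
(One branch shown.) All branches close.

No, unsatisfiable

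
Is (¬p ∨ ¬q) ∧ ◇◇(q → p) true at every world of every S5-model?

Not valid

Tableau for the negation ¬((¬p ∨ ¬q) ∧ ◇◇(q → p)):
1. ¬((¬p ∨ ¬q) ∧ ◇◇(q → p)), w0
2. ¬◇◇(q → p), w0   [¬∧-rule on 1 (branches; this branch)]
3. ¬◇(q → p), w0   [¬◇-rule on 2 via w0Rw0]
4. ¬(q → p), w0   [¬◇-rule on 3 via w0Rw0]
5. q, w0   [¬→-rule on 4]
6. ¬p, w0   [¬→-rule on 4]
Accessibility: w0Rw0
The negation has an open branch (countermodel exists).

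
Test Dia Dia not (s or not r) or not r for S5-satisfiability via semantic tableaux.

1. Dia Dia not (s or not r) or not r, u
2. not r, u
Accessibility: uRu

Satisfiable (open branch found)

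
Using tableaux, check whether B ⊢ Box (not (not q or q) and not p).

No, not valid

Tableau for the negation not Box (not (not q or q) and not p):
1. not Box (not (not q or q) and not p), w0
2. not (not (not q or q) and not p), w1
3. p, w1
Accessibility: w0Rw0, w0Rw1, w1Rw0, w1Rw1
The negation has an open branch (countermodel exists).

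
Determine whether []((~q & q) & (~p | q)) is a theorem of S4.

Invalid (countermodel exists)

Tableau for the negation ~[]((~q & q) & (~p | q)):
1. ~[]((~q & q) & (~p | q)), w0
2. ~((~q & q) & (~p | q)), w1   [~[]-rule on 1: fresh world w1, w0Rw1]
3. ~(~p | q), w1   [~&-rule on 2 (branches; this branch)]
4. p, w1   [~|-rule on 3]
5. ~q, w1   [~|-rule on 3]
Accessibility: w0Rw0, w0Rw1, w1Rw1
The negation has an open branch (countermodel exists).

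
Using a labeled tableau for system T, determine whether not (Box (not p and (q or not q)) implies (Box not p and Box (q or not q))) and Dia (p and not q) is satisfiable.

Unsatisfiable (every branch closes)

1. not (Box (not p and (q or not q)) implies (Box not p and Box (q or not q))) and Dia (p and not q), 0
2. not (Box (not p and (q or not q)) implies (Box not p and Box (q or not q))), 0
3. Dia (p and not q), 0
4. Box (not p and (q or not q)), 0
5. not (Box not p and Box (q or not q)), 0
6. not p and (q or not q), 0
7. not p, 0
8. q or not q, 0
9. not Box (q or not q), 0
10. not q, 0
11. p and not q, 1
12. p, 1
13. not q, 1
14. not p and (q or not q), 1
15. not p, 1
16. q or not q, 1
Accessibility: 0R0, 0R1, 1R1
Branch closes: p and not p both at 1.
(One branch shown.) All branches close.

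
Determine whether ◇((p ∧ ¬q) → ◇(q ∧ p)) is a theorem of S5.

Tableau for the negation ¬◇((p ∧ ¬q) → ◇(q ∧ p)):
1. ¬◇((p ∧ ¬q) → ◇(q ∧ p)), 0
2. ¬((p ∧ ¬q) → ◇(q ∧ p)), 0
3. p ∧ ¬q, 0
4. ¬◇(q ∧ p), 0
5. p, 0
6. ¬q, 0
7. ¬(q ∧ p), 0
Accessibility: 0R0
The negation has an open branch (countermodel exists).

No, not valid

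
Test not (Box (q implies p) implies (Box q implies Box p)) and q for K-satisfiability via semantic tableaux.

1. not (Box (q implies p) implies (Box q implies Box p)) and q, 0
2. not (Box (q implies p) implies (Box q implies Box p)), 0
3. q, 0
4. Box (q implies p), 0
5. not (Box q implies Box p), 0
6. Box q, 0
7. not Box p, 0
8. not p, 1
9. q implies p, 1
10. q, 1
11. p, 1
Accessibility: 0R1
Branch closes: p and not p both at 1.
All branches of the tableau close; one closing branch shown above.

No, unsatisfiable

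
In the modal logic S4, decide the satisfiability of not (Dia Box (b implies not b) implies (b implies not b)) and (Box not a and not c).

Satisfiable (open branch found)

1. not (Dia Box (b implies not b) implies (b implies not b)) and (Box not a and not c), u
2. not (Dia Box (b implies not b) implies (b implies not b)), u
3. Box not a and not c, u
4. Dia Box (b implies not b), u
5. not (b implies not b), u
6. Box not a, u
7. not c, u
8. b, u
9. not a, u
10. Box (b implies not b), v
11. not a, v
12. b implies not b, v
13. not b, v
Accessibility: uRu, uRv, vRv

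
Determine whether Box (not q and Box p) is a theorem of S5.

Tableau for the negation not Box (not q and Box p):
1. not Box (not q and Box p), u
2. not (not q and Box p), v   [neg-Box-rule on 1: fresh world v, uRv]
3. not Box p, v   [neg-and-rule on 2 (branches; this branch)]
4. not p, w   [neg-Box-rule on 3: fresh world w, vRw]
Accessibility: uRu, uRv, uRw, vRu, vRv, vRw, wRu, wRv, wRw
The negation has an open branch (countermodel exists).

Invalid (countermodel exists)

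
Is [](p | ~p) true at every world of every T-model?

Tableau for the negation ~[](p | ~p):
1. ~[](p | ~p), u
2. ~(p | ~p), v
3. ~p, v
4. p, v
Accessibility: uRu, uRv, vRv
Branch closes: p and ~p both at v.
Every branch of the negation's tableau closes; the branch above is one of them.

Yes, valid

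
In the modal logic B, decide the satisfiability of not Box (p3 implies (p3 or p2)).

Unsatisfiable (every branch closes)

1. not Box (p3 implies (p3 or p2)), u
2. not (p3 implies (p3 or p2)), v   [neg-Box-rule on 1: fresh world v, uRv]
3. p3, v   [neg-implies-rule on 2]
4. not (p3 or p2), v   [neg-implies-rule on 2]
5. not p3, v   [neg-or-rule on 4]
6. not p2, v   [neg-or-rule on 4]
Accessibility: uRu, uRv, vRu, vRv
Branch closes: p3 and not p3 both at v.
All branches of the tableau close; one closing branch shown above.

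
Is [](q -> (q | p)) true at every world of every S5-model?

Valid

Tableau for the negation ~[](q -> (q | p)):
1. ~[](q -> (q | p)), w0
2. ~(q -> (q | p)), w1   [~[]-rule on 1: fresh world w1, w0Rw1]
3. q, w1   [~->-rule on 2]
4. ~(q | p), w1   [~->-rule on 2]
5. ~q, w1   [~|-rule on 4]
6. ~p, w1   [~|-rule on 4]
Accessibility: w0Rw0, w0Rw1, w1Rw0, w1Rw1
Branch closes: q and ~q both at w1.
Every branch of the negation's tableau closes; the branch above is one of them.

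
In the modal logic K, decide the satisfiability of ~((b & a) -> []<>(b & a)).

Satisfiable (open branch found)

1. ~((b & a) -> []<>(b & a)), u
2. b & a, u
3. ~[]<>(b & a), u
4. b, u
5. a, u
6. ~<>(b & a), v
Accessibility: uRv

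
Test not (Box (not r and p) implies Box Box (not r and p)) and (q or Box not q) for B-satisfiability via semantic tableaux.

Yes, satisfiable

1. not (Box (not r and p) implies Box Box (not r and p)) and (q or Box not q), 0
2. not (Box (not r and p) implies Box Box (not r and p)), 0
3. q or Box not q, 0
4. Box (not r and p), 0
5. not Box Box (not r and p), 0
6. not r and p, 0
7. not r, 0
8. p, 0
9. Box not q, 0
10. not q, 0
11. not Box (not r and p), 1
12. not r and p, 1
13. not r, 1
14. p, 1
15. not q, 1
16. not (not r and p), 2
17. not p, 2
Accessibility: 0R0, 0R1, 1R0, 1R1, 1R2, 2R1, 2R2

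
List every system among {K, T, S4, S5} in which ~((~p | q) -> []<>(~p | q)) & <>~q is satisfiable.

K, T, S4

S4-tableau for the formula:
1. ~((~p | q) -> []<>(~p | q)) & <>~q, w0
2. ~((~p | q) -> []<>(~p | q)), w0
3. <>~q, w0
4. ~p | q, w0
5. ~[]<>(~p | q), w0
6. q, w0
7. ~q, w1
8. ~<>(~p | q), w2
9. ~(~p | q), w2
10. p, w2
11. ~q, w2
Accessibility: w0Rw0, w0Rw1, w0Rw2, w1Rw1, w2Rw2
Complete open branch: satisfiable in S4, hence also in K, T (this S4-model is also a K-model and a T-model).
S5-tableau for the formula:
1. ~((~p | q) -> []<>(~p | q)) & <>~q, w0
2. ~((~p | q) -> []<>(~p | q)), w0
3. <>~q, w0
4. ~p | q, w0
5. ~[]<>(~p | q), w0
6. q, w0
7. ~q, w1
8. ~<>(~p | q), w2
9. ~(~p | q), w0
10. p, w0
11. ~q, w0
Accessibility: w0Rw0, w0Rw1, w0Rw2, w1Rw0, w1Rw1, w1Rw2, w2Rw0, w2Rw1, w2Rw2
Branch closes: q and ~q both at w0.
Every branch closes (one shown): unsatisfiable in S5.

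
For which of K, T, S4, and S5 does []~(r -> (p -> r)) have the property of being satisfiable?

K-tableau for the formula:
1. []~(r -> (p -> r)), u
Complete open branch: satisfiable in K.
T-tableau for the formula:
1. []~(r -> (p -> r)), u
2. ~(r -> (p -> r)), u
3. r, u
4. ~(p -> r), u
5. p, u
6. ~r, u
Accessibility: uRu
Branch closes: r and ~r both at u.
Every branch closes (one shown): unsatisfiable in T, hence also in S4, S5 (every S4/S5-frame is a T-frame).

K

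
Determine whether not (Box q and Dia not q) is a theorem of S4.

Valid in S4

Tableau for the negation Box q and Dia not q:
1. Box q and Dia not q, 0
2. Box q, 0
3. Dia not q, 0
4. q, 0
5. not q, 1
6. q, 1
Accessibility: 0R0, 0R1, 1R1
Branch closes: q and not q both at 1.
All branches of the negation close; one closing branch shown above.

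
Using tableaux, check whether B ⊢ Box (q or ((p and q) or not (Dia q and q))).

Valid

Tableau for the negation not Box (q or ((p and q) or not (Dia q and q))):
1. not Box (q or ((p and q) or not (Dia q and q))), 0
2. not (q or ((p and q) or not (Dia q and q))), 1
3. not q, 1
4. not ((p and q) or not (Dia q and q)), 1
5. not (p and q), 1
6. Dia q and q, 1
7. Dia q, 1
8. q, 1
Accessibility: 0R0, 0R1, 1R0, 1R1
Branch closes: q and not q both at 1.
Every branch of the negation's tableau closes; the branch above is one of them.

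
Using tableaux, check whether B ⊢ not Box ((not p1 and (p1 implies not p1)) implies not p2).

Tableau for the negation Box ((not p1 and (p1 implies not p1)) implies not p2):
1. Box ((not p1 and (p1 implies not p1)) implies not p2), u
2. (not p1 and (p1 implies not p1)) implies not p2, u
3. not p2, u
Accessibility: uRu
The negation has an open branch (countermodel exists).

Invalid (countermodel exists)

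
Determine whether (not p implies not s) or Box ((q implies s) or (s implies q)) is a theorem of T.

Tableau for the negation not ((not p implies not s) or Box ((q implies s) or (s implies q))):
1. not ((not p implies not s) or Box ((q implies s) or (s implies q))), w0
2. not (not p implies not s), w0
3. not Box ((q implies s) or (s implies q)), w0
4. not p, w0
5. s, w0
6. not ((q implies s) or (s implies q)), w1
7. not (q implies s), w1
8. not (s implies q), w1
9. q, w1
10. not s, w1
11. s, w1
12. not q, w1
Accessibility: w0Rw0, w0Rw1, w1Rw1
Branch closes: s and not s both at w1.
All branches of the negation close; one closing branch shown above.

Valid in T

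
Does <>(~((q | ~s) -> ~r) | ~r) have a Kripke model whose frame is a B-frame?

1. <>(~((q | ~s) -> ~r) | ~r), 0
2. ~((q | ~s) -> ~r) | ~r, 1
3. ~r, 1
Accessibility: 0R0, 0R1, 1R0, 1R1

Yes, satisfiable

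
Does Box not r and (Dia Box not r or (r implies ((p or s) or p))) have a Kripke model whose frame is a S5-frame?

Satisfiable (open branch found)

1. Box not r and (Dia Box not r or (r implies ((p or s) or p))), u
2. Box not r, u
3. Dia Box not r or (r implies ((p or s) or p)), u
4. not r, u
5. r implies ((p or s) or p), u
6. (p or s) or p, u
7. p, u
Accessibility: uRu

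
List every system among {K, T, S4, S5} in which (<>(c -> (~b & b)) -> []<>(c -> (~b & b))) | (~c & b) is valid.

S5

S4-tableau for the negation ~((<>(c -> (~b & b)) -> []<>(c -> (~b & b))) | (~c & b)):
1. ~((<>(c -> (~b & b)) -> []<>(c -> (~b & b))) | (~c & b)), u
2. ~(<>(c -> (~b & b)) -> []<>(c -> (~b & b))), u
3. ~(~c & b), u
4. <>(c -> (~b & b)), u
5. ~[]<>(c -> (~b & b)), u
6. ~b, u
7. c -> (~b & b), v
8. ~c, v
9. ~<>(c -> (~b & b)), w
10. ~(c -> (~b & b)), w
11. c, w
12. ~(~b & b), w
13. ~b, w
Accessibility: uRu, uRv, uRw, vRv, wRw
Complete open branch: countermodel on an S4-frame, so not valid in S4, nor in K, T (the same frame is also a K-frame and a T-frame).
S5-tableau for the negation ~((<>(c -> (~b & b)) -> []<>(c -> (~b & b))) | (~c & b)):
1. ~((<>(c -> (~b & b)) -> []<>(c -> (~b & b))) | (~c & b)), u
2. ~(<>(c -> (~b & b)) -> []<>(c -> (~b & b))), u
3. ~(~c & b), u
4. <>(c -> (~b & b)), u
5. ~[]<>(c -> (~b & b)), u
6. ~b, u
7. c -> (~b & b), v
8. ~c, v
9. ~<>(c -> (~b & b)), w
10. ~(c -> (~b & b)), u
11. c, u
12. ~(~b & b), u
13. ~(c -> (~b & b)), v
14. c, v
15. ~(~b & b), v
Accessibility: uRu, uRv, uRw, vRu, vRv, vRw, wRu, wRv, wRw
Branch closes: c and ~c both at v.
Every branch closes (one shown): valid in S5.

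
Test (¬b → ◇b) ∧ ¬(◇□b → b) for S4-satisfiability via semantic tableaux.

Satisfiable

1. (¬b → ◇b) ∧ ¬(◇□b → b), u
2. ¬b → ◇b, u
3. ¬(◇□b → b), u
4. ◇□b, u
5. ¬b, u
6. ◇b, u
7. □b, v
8. b, v
9. b, w
Accessibility: uRu, uRv, uRw, vRv, wRw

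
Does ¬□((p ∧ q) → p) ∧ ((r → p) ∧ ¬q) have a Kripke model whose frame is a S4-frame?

Unsatisfiable (every branch closes)

1. ¬□((p ∧ q) → p) ∧ ((r → p) ∧ ¬q), u
2. ¬□((p ∧ q) → p), u
3. (r → p) ∧ ¬q, u
4. r → p, u
5. ¬q, u
6. p, u
7. ¬((p ∧ q) → p), v
8. p ∧ q, v
9. ¬p, v
10. p, v
11. q, v
Accessibility: uRu, uRv, vRv
Branch closes: p and ¬p both at v.
Every branch closes; the branch above is one of them.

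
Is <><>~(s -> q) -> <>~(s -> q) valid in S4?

Tableau for the negation ~(<><>~(s -> q) -> <>~(s -> q)):
1. ~(<><>~(s -> q) -> <>~(s -> q)), 0
2. <><>~(s -> q), 0
3. ~<>~(s -> q), 0
4. s -> q, 0
5. q, 0
6. <>~(s -> q), 1
7. s -> q, 1
8. q, 1
9. ~(s -> q), 2
10. s, 2
11. ~q, 2
12. s -> q, 2
13. q, 2
Accessibility: 0R0, 0R1, 0R2, 1R1, 1R2, 2R2
Branch closes: q and ~q both at 2.
Every branch of the negation's tableau closes; the branch above is one of them.

Valid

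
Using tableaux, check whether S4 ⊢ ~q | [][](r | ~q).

Invalid (countermodel exists)

Tableau for the negation ~(~q | [][](r | ~q)):
1. ~(~q | [][](r | ~q)), u
2. q, u
3. ~[][](r | ~q), u
4. ~[](r | ~q), v
5. ~(r | ~q), w
6. ~r, w
7. q, w
Accessibility: uRu, uRv, uRw, vRv, vRw, wRw
The negation has an open branch (countermodel exists).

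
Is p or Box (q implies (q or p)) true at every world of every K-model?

Valid

Tableau for the negation not (p or Box (q implies (q or p))):
1. not (p or Box (q implies (q or p))), 0
2. not p, 0   [neg-or-rule on 1]
3. not Box (q implies (q or p)), 0   [neg-or-rule on 1]
4. not (q implies (q or p)), 1   [neg-Box-rule on 3: fresh world 1, 0R1]
5. q, 1   [neg-implies-rule on 4]
6. not (q or p), 1   [neg-implies-rule on 4]
7. not q, 1   [neg-or-rule on 6]
8. not p, 1   [neg-or-rule on 6]
Accessibility: 0R1
Branch closes: q and not q both at 1.
All branches of the negation close; one closing branch shown above.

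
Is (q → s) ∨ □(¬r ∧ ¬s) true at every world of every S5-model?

No, not valid

Tableau for the negation ¬((q → s) ∨ □(¬r ∧ ¬s)):
1. ¬((q → s) ∨ □(¬r ∧ ¬s)), w0
2. ¬(q → s), w0
3. ¬□(¬r ∧ ¬s), w0
4. q, w0
5. ¬s, w0
6. ¬(¬r ∧ ¬s), w1
7. s, w1
Accessibility: w0Rw0, w0Rw1, w1Rw0, w1Rw1
The negation has an open branch (countermodel exists).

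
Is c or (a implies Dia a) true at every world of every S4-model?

Valid

Tableau for the negation not (c or (a implies Dia a)):
1. not (c or (a implies Dia a)), 0
2. not c, 0
3. not (a implies Dia a), 0
4. a, 0
5. not Dia a, 0
6. not a, 0
Accessibility: 0R0
Branch closes: a and not a both at 0.
Every branch of the negation's tableau closes; the branch above is one of them.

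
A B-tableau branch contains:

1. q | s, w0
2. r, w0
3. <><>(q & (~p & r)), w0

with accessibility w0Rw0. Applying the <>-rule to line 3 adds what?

a fresh world w1 with w0Rw1, and <>(q & (~p & r)) at w1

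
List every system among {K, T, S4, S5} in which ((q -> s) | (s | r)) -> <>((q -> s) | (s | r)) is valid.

T-tableau for the negation ~(((q -> s) | (s | r)) -> <>((q -> s) | (s | r))):
1. ~(((q -> s) | (s | r)) -> <>((q -> s) | (s | r))), 0
2. (q -> s) | (s | r), 0
3. ~<>((q -> s) | (s | r)), 0
4. ~((q -> s) | (s | r)), 0
5. ~(q -> s), 0
6. ~(s | r), 0
7. q, 0
8. ~s, 0
9. ~r, 0
10. s | r, 0
11. r, 0
Accessibility: 0R0
Branch closes: r and ~r both at 0.
Every branch closes (one shown): valid in T, hence also in S4, S5 (every theorem of T is a theorem of S4 and S5).
K-tableau for the negation ~(((q -> s) | (s | r)) -> <>((q -> s) | (s | r))):
1. ~(((q -> s) | (s | r)) -> <>((q -> s) | (s | r))), 0
2. (q -> s) | (s | r), 0
3. ~<>((q -> s) | (s | r)), 0
4. s | r, 0
5. r, 0
Complete open branch: countermodel on a K-frame, so not valid in K.

T, S4, S5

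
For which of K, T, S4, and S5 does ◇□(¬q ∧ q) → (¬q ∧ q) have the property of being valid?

T, S4, S5

K-tableau for the negation ¬(◇□(¬q ∧ q) → (¬q ∧ q)):
1. ¬(◇□(¬q ∧ q) → (¬q ∧ q)), u
2. ◇□(¬q ∧ q), u   [¬→-rule on 1]
3. ¬(¬q ∧ q), u   [¬→-rule on 1]
4. ¬q, u   [¬∧-rule on 3 (branches; this branch)]
5. □(¬q ∧ q), v   [◇-rule on 2: fresh world v, uRv]
Accessibility: uRv
Complete open branch: countermodel on a K-frame, so not valid in K.
T-tableau for the negation ¬(◇□(¬q ∧ q) → (¬q ∧ q)):
1. ¬(◇□(¬q ∧ q) → (¬q ∧ q)), u
2. ◇□(¬q ∧ q), u   [¬→-rule on 1]
3. ¬(¬q ∧ q), u   [¬→-rule on 1]
4. ¬q, u   [¬∧-rule on 3 (branches; this branch)]
5. □(¬q ∧ q), v   [◇-rule on 2: fresh world v, uRv]
6. ¬q ∧ q, v   [□-rule on 5 via vRv]
7. ¬q, v   [∧-rule on 6]
8. q, v   [∧-rule on 6]
Accessibility: uRu, uRv, vRv
Branch closes: q and ¬q both at v.
Every branch closes (one shown): valid in T, hence also in S4, S5 (every theorem of T is a theorem of S4 and S5).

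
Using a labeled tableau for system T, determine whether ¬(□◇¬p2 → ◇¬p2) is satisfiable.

1. ¬(□◇¬p2 → ◇¬p2), w0
2. □◇¬p2, w0   [¬→-rule on 1]
3. ¬◇¬p2, w0   [¬→-rule on 1]
4. ◇¬p2, w0   [□-rule on 2 via w0Rw0]
5. p2, w0   [¬◇-rule on 3 via w0Rw0]
6. ¬p2, w1   [◇-rule on 4: fresh world w1, w0Rw1]
7. ◇¬p2, w1   [□-rule on 2 via w0Rw1]
8. p2, w1   [¬◇-rule on 3 via w0Rw1]
Accessibility: w0Rw0, w0Rw1, w1Rw1
Branch closes: p2 and ¬p2 both at w1.
All branches of the tableau close; one closing branch shown above.

No, unsatisfiable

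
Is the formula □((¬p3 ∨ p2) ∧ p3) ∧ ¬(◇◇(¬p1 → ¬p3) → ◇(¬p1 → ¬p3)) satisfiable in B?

Yes, satisfiable

1. □((¬p3 ∨ p2) ∧ p3) ∧ ¬(◇◇(¬p1 → ¬p3) → ◇(¬p1 → ¬p3)), u
2. □((¬p3 ∨ p2) ∧ p3), u
3. ¬(◇◇(¬p1 → ¬p3) → ◇(¬p1 → ¬p3)), u
4. ◇◇(¬p1 → ¬p3), u
5. ¬◇(¬p1 → ¬p3), u
6. (¬p3 ∨ p2) ∧ p3, u
7. ¬p3 ∨ p2, u
8. p3, u
9. ¬(¬p1 → ¬p3), u
10. ¬p1, u
11. p2, u
12. ◇(¬p1 → ¬p3), v
13. (¬p3 ∨ p2) ∧ p3, v
14. ¬p3 ∨ p2, v
15. p3, v
16. ¬(¬p1 → ¬p3), v
17. ¬p1, v
18. p2, v
19. ¬p1 → ¬p3, w
20. ¬p3, w
Accessibility: uRu, uRv, vRu, vRv, vRw, wRv, wRw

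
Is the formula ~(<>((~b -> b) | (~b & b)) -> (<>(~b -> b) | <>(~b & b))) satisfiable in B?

1. ~(<>((~b -> b) | (~b & b)) -> (<>(~b -> b) | <>(~b & b))), w0
2. <>((~b -> b) | (~b & b)), w0
3. ~(<>(~b -> b) | <>(~b & b)), w0
4. ~<>(~b -> b), w0
5. ~<>(~b & b), w0
6. ~(~b -> b), w0
7. ~b, w0
8. ~(~b & b), w0
9. (~b -> b) | (~b & b), w1
10. ~(~b -> b), w1
11. ~b, w1
12. ~(~b & b), w1
13. ~b -> b, w1
14. b, w1
Accessibility: w0Rw0, w0Rw1, w1Rw0, w1Rw1
Branch closes: b and ~b both at w1.
Every branch closes; the branch above is one of them.

Unsatisfiable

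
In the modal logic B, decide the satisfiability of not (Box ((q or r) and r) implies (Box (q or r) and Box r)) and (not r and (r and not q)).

1. not (Box ((q or r) and r) implies (Box (q or r) and Box r)) and (not r and (r and not q)), u
2. not (Box ((q or r) and r) implies (Box (q or r) and Box r)), u
3. not r and (r and not q), u
4. Box ((q or r) and r), u
5. not (Box (q or r) and Box r), u
6. not r, u
7. r and not q, u
8. r, u
9. not q, u
Accessibility: uRu
Branch closes: r and not r both at u.
All branches of the tableau close; one closing branch shown above.

Unsatisfiable (every branch closes)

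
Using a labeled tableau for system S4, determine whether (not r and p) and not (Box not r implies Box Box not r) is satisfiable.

Unsatisfiable (every branch closes)

1. (not r and p) and not (Box not r implies Box Box not r), 0
2. not r and p, 0
3. not (Box not r implies Box Box not r), 0
4. not r, 0
5. p, 0
6. Box not r, 0
7. not Box Box not r, 0
8. not Box not r, 1
9. not r, 1
10. r, 2
11. not r, 2
Accessibility: 0R0, 0R1, 0R2, 1R1, 1R2, 2R2
Branch closes: r and not r both at 2.
(One branch shown.) All branches close.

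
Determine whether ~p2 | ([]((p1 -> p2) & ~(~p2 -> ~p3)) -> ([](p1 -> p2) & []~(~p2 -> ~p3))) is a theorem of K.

Valid in K

Tableau for the negation ~(~p2 | ([]((p1 -> p2) & ~(~p2 -> ~p3)) -> ([](p1 -> p2) & []~(~p2 -> ~p3)))):
1. ~(~p2 | ([]((p1 -> p2) & ~(~p2 -> ~p3)) -> ([](p1 -> p2) & []~(~p2 -> ~p3)))), w0
2. p2, w0
3. ~([]((p1 -> p2) & ~(~p2 -> ~p3)) -> ([](p1 -> p2) & []~(~p2 -> ~p3))), w0
4. []((p1 -> p2) & ~(~p2 -> ~p3)), w0
5. ~([](p1 -> p2) & []~(~p2 -> ~p3)), w0
6. ~[](p1 -> p2), w0
7. ~(p1 -> p2), w1
8. p1, w1
9. ~p2, w1
10. (p1 -> p2) & ~(~p2 -> ~p3), w1
11. p1 -> p2, w1
12. ~(~p2 -> ~p3), w1
13. p3, w1
14. p2, w1
Accessibility: w0Rw1
Branch closes: p2 and ~p2 both at w1.
All branches of the negation close; one closing branch shown above.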